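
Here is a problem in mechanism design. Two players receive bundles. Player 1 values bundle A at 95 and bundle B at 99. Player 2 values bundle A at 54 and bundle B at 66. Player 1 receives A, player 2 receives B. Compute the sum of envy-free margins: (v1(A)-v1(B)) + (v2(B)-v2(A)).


Step 1: Player 1's margin = v1(A) - v1(B) = 95 - 99 = -4
Step 2: Player 2's margin = v2(B) - v2(A) = 66 - 54 = 12
Step 3: Total margin = -4 + 12 = 8

8


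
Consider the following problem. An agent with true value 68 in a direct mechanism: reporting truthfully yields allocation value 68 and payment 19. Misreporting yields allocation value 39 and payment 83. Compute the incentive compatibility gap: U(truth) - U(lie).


Step 1: U(truth) = value - payment = 68 - 19 = 49
Step 2: U(lie) = allocation - payment = 39 - 83 = -44
Step 3: IC gap = 49 - (-44) = 93

93


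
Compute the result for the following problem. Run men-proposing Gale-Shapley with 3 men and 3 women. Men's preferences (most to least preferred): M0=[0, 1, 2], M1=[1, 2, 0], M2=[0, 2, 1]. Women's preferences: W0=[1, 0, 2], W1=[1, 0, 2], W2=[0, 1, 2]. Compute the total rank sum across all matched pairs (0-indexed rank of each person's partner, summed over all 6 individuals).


Step 1: Run Gale-Shapley (men propose, women hold best offer):
  M0 proposes to W0; she accepts
  M1 proposes to W1; she accepts
  M2 proposes to W0; rejected
  M2 proposes to W2; she accepts
Step 2: Final matching: W0-M0, W1-M1, W2-M2
Step 3: 0-indexed ranks (man's rank of his match, then woman's): 0 + 1 + 0 + 0 + 1 + 2
Step 4: Total rank sum = 4

4


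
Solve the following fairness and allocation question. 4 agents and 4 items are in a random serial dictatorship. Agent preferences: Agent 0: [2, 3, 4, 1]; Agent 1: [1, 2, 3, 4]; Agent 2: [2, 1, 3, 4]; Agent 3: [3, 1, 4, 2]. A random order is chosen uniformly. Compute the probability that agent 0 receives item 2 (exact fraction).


Step 1: Agent 0 wants item 2
Step 2: There are 24 possible orderings of agents
Step 3: In 12 orderings, agent 0 gets item 2
Step 4: Probability = 12/24 = 1/2

1/2


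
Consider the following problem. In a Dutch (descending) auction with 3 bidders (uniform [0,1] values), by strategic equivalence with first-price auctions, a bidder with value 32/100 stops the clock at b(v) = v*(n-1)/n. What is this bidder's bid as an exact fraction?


Step 1: Dutch auctions are strategically equivalent to first-price auctions
Step 2: The equilibrium bid is b(v) = v*(n-1)/n
Step 3: b = 8/25 * 2/3
Step 4: b = 16/75

16/75


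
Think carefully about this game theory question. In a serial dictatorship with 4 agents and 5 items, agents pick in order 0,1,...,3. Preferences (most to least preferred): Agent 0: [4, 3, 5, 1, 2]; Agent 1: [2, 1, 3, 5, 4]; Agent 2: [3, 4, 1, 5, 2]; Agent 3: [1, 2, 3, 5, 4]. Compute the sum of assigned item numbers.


Step 1: Agent 0 picks item 4
Step 2: Agent 1 picks item 2
Step 3: Agent 2 picks item 3
Step 4: Agent 3 picks item 1
Step 5: Sum = 4 + 2 + 3 + 1 = 10

10


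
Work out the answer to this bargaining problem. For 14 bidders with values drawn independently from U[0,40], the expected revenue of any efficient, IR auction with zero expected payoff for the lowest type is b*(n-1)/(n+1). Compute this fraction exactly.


Step 1: By Revenue Equivalence, expected revenue = b*(n-1)/(n+1)
Step 2: Substituting n = 14, b = 40
Step 3: Revenue = 40*(14-1)/(14+1) = 40*13/15
Step 4: Revenue = 520/15 = 104/3

104/3


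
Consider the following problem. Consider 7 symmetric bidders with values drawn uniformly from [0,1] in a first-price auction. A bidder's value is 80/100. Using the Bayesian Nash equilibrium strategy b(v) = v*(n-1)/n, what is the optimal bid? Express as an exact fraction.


Step 1: The symmetric BNE bidding function is b(v) = v * (n-1) / n
Step 2: Substitute v = 4/5 and n = 7
Step 3: b = 4/5 * 6/7
Step 4: b = 24/35

24/35


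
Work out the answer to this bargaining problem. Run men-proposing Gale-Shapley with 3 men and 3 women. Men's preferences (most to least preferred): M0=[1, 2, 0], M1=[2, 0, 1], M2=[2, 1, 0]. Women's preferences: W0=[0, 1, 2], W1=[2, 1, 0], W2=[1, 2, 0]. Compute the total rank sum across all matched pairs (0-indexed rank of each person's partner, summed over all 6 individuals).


Step 1: Run Gale-Shapley (men propose, women hold best offer):
  M0 proposes to W1; she accepts
  M1 proposes to W2; she accepts
  M2 proposes to W2; rejected
  M2 proposes to W1; she switches from M0
  M0 proposes to W2; rejected
  M0 proposes to W0; she accepts
Step 2: Final matching: W0-M0, W1-M2, W2-M1
Step 3: 0-indexed ranks (man's rank of his match, then woman's): 2 + 0 + 1 + 0 + 0 + 0
Step 4: Total rank sum = 3

3


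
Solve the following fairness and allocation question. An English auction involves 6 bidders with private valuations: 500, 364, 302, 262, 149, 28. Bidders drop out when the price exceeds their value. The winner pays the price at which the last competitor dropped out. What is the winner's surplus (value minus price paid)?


Step 1: Identify the highest value: 500
Step 2: Identify the second-highest value: 364
Step 3: The final price = second-highest value = 364
Step 4: Surplus = 500 - 364 = 136

136


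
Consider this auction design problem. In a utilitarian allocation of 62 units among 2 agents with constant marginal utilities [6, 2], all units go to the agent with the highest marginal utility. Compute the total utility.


Step 1: The marginal utilities are [6, 2]
Step 2: The highest marginal utility is 6
Step 3: All 62 units go to that agent
Step 4: Total utility = 6 * 62 = 372

372


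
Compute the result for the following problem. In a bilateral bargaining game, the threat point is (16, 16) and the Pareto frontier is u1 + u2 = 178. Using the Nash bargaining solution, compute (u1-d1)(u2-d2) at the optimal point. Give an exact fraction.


Step 1: The Nash solution splits surplus symmetrically above the disagreement point
Step 2: u1 = (total + d1 - d2)/2 = (178 + 16 - 16)/2 = 89
Step 3: u2 = (total - d1 + d2)/2 = (178 - 16 + 16)/2 = 89
Step 4: Nash product = (89 - 16) * (89 - 16)
Step 5: = 73 * 73 = 5329

5329


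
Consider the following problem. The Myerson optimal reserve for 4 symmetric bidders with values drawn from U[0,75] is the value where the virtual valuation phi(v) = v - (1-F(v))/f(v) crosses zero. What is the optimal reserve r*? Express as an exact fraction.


Step 1: For U[0,75], F(v) = v/75 and f(v) = 1/75
Step 2: phi(v) = v - (1 - v/75)/(1/75) = v - (75 - v) = 2v - 75
Step 3: Set phi(r*) = 0: 2r* - 75 = 0
Step 4: r* = 75/2 (the number of bidders n = 4 does not enter)

75/2


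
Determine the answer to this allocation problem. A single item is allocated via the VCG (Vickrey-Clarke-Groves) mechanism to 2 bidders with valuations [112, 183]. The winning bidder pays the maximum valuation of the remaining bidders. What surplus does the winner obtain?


Step 1: The winner is the agent with the highest value: agent 1 with value 183
Step 2: Values of other agents: [112]
Step 3: VCG payment = max of others' values = 112
Step 4: Surplus = 183 - 112 = 71

71


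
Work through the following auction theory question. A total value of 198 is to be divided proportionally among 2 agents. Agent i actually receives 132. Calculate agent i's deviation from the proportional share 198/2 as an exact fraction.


Step 1: Proportional share = 198/2 = 99
Step 2: Agent's actual allocation = 132
Step 3: Excess = 132 - 99 = 33

33


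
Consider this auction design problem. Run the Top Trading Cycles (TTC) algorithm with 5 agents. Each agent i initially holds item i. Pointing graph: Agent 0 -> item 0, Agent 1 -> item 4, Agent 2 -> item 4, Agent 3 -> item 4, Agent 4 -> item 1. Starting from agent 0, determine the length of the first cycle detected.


Step 1: Trace the pointer graph from agent 0: 0 -> 0
Step 2: A cycle is detected when we revisit agent 0
Step 3: The cycle is: 0 -> 0
Step 4: Cycle length = 1

1


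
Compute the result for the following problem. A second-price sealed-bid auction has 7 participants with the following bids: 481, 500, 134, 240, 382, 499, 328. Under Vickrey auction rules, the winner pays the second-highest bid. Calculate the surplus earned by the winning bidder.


Step 1: Sort bids in descending order: 500, 499, 481, 382, 328, 240, 134
Step 2: The winning bid is the highest: 500
Step 3: The payment equals the second-highest bid: 499
Step 4: Surplus = winner's bid - payment = 500 - 499 = 1

1


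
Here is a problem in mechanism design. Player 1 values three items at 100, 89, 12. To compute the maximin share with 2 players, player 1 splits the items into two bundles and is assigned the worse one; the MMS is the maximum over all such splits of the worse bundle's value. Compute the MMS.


Step 1: Item values = 100, 89, 12
Step 2: Enumerate all 2-bundle partitions and take the smaller bundle:
  Partition 1: {100} vs {89,12} -> bundles 100, 101; min = 100
  Partition 2: {89} vs {100,12} -> bundles 89, 112; min = 89
  Partition 3: {12} vs {100,89} -> bundles 12, 189; min = 12
Step 3: MMS = max(100, 89, 12) = 100

100


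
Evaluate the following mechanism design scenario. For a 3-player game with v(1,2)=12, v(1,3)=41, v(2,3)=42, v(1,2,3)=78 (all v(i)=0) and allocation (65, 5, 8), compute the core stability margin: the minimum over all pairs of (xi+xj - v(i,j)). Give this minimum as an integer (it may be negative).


Step 1: Slack for coalition (1,2): x1+x2 - v12 = 70 - 12 = 58
Step 2: Slack for coalition (1,3): x1+x3 - v13 = 73 - 41 = 32
Step 3: Slack for coalition (2,3): x2+x3 - v23 = 13 - 42 = -29
Step 4: Minimum slack = min(58, 32, -29) = -29, attained by (2,3); coalition (2,3) can block (slack < 0), so the allocation is not in the core

-29


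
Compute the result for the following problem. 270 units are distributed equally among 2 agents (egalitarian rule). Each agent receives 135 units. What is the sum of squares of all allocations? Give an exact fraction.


Step 1: Each agent's share = 270/2 = 135
Step 2: Square of each share = (135)^2 = 18225
Step 3: Sum of squares = 2 * 18225 = 36450

36450


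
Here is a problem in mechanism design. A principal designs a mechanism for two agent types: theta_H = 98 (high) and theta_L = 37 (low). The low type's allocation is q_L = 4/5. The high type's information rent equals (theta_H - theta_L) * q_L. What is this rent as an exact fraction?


Step 1: theta_H - theta_L = 98 - 37 = 61
Step 2: Information rent = (theta_H - theta_L) * q_L
Step 3: = 61 * 4/5
Step 4: = 244/5

244/5


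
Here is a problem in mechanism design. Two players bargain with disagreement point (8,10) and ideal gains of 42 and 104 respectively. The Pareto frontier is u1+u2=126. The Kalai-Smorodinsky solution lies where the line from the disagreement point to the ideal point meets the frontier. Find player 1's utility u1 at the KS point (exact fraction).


Step 1: At the KS point, (u1-d1)/r1 = (u2-d2)/r2 = t and u1+u2 = 126
Step 2: u1 = d1 + r1*t and u2 = d2 + r2*t, so (d1 + r1*t) + (d2 + r2*t) = 126
Step 3: t = (126 - 8 - 10)/(42 + 104) = 108/146 = 54/73
Step 4: u1 = d1 + r1*t = 8 + 42 * 54/73 = 2852/73
Step 5: (Check: u2 = d2 + r2*t = 6346/73; u1+u2 = 2852/73 + 6346/73 = 126, on the frontier.)

2852/73


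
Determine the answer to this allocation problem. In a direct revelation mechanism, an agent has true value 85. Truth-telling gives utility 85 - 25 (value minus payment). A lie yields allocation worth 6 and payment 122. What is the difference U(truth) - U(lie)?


Step 1: U(truth) = value - payment = 85 - 25 = 60
Step 2: U(lie) = allocation - payment = 6 - 122 = -116
Step 3: IC gap = 60 - (-116) = 176

176


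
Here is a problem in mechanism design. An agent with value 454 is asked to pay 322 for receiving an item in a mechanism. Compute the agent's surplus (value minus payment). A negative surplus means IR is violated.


Step 1: Surplus = value - payment = 454 - 322 = 132
Step 2: IR is satisfied (surplus >= 0)

132


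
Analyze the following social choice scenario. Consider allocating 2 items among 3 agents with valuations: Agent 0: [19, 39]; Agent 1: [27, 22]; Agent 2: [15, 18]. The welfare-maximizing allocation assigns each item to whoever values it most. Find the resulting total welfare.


Step 1: For each item, find the maximum value among all agents.
Step 2: Item 0 -> Agent 1 (value 27)
Step 3: Item 1 -> Agent 0 (value 39)
Step 4: Total welfare = 27 + 39 = 66

66


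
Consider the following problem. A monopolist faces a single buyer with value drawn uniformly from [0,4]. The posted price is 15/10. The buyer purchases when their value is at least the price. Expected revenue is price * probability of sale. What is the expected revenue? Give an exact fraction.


Step 1: Posted price r = 3/2, value support [0,4]
Step 2: P(v >= r) = (4 - 3/2)/4 = 5/8
Step 3: Expected revenue = r * P(v >= r) = 3/2 * 5/8
Step 4: Revenue = 15/16

15/16


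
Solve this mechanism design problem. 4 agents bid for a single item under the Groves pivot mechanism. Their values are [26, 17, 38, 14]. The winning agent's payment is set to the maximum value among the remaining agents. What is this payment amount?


Step 1: The efficient winner is agent 2 with value 38
Step 2: Other agents' values: [26, 17, 14]
Step 3: Pivot payment = max(others) = 26
Step 4: The winner pays 26

26


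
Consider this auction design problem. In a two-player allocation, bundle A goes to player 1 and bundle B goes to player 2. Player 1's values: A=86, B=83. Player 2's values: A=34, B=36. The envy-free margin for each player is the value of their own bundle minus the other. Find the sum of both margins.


Step 1: Player 1's margin = v1(A) - v1(B) = 86 - 83 = 3
Step 2: Player 2's margin = v2(B) - v2(A) = 36 - 34 = 2
Step 3: Total margin = 3 + 2 = 5

5


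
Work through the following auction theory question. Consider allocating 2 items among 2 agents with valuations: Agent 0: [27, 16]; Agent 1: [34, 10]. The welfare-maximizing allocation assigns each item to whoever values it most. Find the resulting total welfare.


Step 1: For each item, find the maximum value among all agents.
Step 2: Item 0 -> Agent 1 (value 34)
Step 3: Item 1 -> Agent 0 (value 16)
Step 4: Total welfare = 34 + 16 = 50

50


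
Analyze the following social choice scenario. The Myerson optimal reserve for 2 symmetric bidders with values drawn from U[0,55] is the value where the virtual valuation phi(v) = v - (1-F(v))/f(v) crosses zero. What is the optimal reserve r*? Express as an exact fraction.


Step 1: For U[0,55], F(v) = v/55 and f(v) = 1/55
Step 2: phi(v) = v - (1 - v/55)/(1/55) = v - (55 - v) = 2v - 55
Step 3: Set phi(r*) = 0: 2r* - 55 = 0
Step 4: r* = 55/2 (the number of bidders n = 2 does not enter)

55/2


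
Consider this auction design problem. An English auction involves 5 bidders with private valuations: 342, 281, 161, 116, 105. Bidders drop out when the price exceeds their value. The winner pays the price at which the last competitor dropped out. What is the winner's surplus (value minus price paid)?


Step 1: Identify the highest value: 342
Step 2: Identify the second-highest value: 281
Step 3: The final price = second-highest value = 281
Step 4: Surplus = 342 - 281 = 61

61


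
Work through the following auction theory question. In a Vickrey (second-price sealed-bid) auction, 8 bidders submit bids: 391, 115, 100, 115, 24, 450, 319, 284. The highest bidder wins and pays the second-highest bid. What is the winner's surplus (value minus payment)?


Step 1: Sort bids in descending order: 450, 391, 319, 284, 115, 115, 100, 24
Step 2: The winning bid is the highest: 450
Step 3: The payment equals the second-highest bid: 391
Step 4: Surplus = winner's bid - payment = 450 - 391 = 59

59


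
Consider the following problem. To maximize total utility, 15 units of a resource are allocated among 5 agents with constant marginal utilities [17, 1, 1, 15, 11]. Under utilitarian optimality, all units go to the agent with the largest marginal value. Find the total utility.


Step 1: The marginal utilities are [17, 1, 1, 15, 11]
Step 2: The highest marginal utility is 17
Step 3: All 15 units go to that agent
Step 4: Total utility = 17 * 15 = 255

255


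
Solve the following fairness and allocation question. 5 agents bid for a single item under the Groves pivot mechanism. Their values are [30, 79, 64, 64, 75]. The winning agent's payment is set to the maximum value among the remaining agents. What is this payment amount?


Step 1: The efficient winner is agent 1 with value 79
Step 2: Other agents' values: [30, 64, 64, 75]
Step 3: Pivot payment = max(others) = 75
Step 4: The winner pays 75

75


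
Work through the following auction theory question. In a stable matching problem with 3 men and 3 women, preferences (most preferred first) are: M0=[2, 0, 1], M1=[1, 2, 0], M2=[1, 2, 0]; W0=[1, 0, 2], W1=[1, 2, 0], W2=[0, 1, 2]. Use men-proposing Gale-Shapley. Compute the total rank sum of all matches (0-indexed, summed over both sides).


Step 1: Run Gale-Shapley (men propose, women hold best offer):
  M0 proposes to W2; she accepts
  M1 proposes to W1; she accepts
  M2 proposes to W1; rejected
  M2 proposes to W2; rejected
  M2 proposes to W0; she accepts
Step 2: Final matching: W0-M2, W1-M1, W2-M0
Step 3: 0-indexed ranks (man's rank of his match, then woman's): 2 + 2 + 0 + 0 + 0 + 0
Step 4: Total rank sum = 4

4


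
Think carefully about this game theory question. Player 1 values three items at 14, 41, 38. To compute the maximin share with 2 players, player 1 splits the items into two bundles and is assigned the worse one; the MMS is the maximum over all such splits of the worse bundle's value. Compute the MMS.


Step 1: Item values = 14, 41, 38
Step 2: Enumerate all 2-bundle partitions and take the smaller bundle:
  Partition 1: {14} vs {41,38} -> bundles 14, 79; min = 14
  Partition 2: {41} vs {14,38} -> bundles 41, 52; min = 41
  Partition 3: {38} vs {14,41} -> bundles 38, 55; min = 38
Step 3: MMS = max(14, 41, 38) = 41

41


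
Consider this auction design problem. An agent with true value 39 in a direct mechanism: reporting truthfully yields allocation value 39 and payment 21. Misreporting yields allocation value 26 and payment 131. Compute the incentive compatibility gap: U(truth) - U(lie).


Step 1: U(truth) = value - payment = 39 - 21 = 18
Step 2: U(lie) = allocation - payment = 26 - 131 = -105
Step 3: IC gap = 18 - (-105) = 123

123


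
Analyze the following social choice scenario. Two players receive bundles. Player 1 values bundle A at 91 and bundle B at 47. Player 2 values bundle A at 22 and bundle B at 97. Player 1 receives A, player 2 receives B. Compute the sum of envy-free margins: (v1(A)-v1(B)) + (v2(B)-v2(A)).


Step 1: Player 1's margin = v1(A) - v1(B) = 91 - 47 = 44
Step 2: Player 2's margin = v2(B) - v2(A) = 97 - 22 = 75
Step 3: Total margin = 44 + 75 = 119

119


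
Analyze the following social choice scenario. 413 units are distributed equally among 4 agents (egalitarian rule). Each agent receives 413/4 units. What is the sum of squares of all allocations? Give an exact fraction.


Step 1: Each agent's share = 413/4
Step 2: Square of each share = (413/4)^2 = 170569/16
Step 3: Sum of squares = 4 * 170569/16 = 170569/4

170569/4


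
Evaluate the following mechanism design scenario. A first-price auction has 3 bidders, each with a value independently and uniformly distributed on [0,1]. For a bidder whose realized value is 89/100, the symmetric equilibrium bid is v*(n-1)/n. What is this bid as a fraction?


Step 1: The symmetric BNE bidding function is b(v) = v * (n-1) / n
Step 2: Substitute v = 89/100 and n = 3
Step 3: b = 89/100 * 2/3
Step 4: b = 89/150

89/150


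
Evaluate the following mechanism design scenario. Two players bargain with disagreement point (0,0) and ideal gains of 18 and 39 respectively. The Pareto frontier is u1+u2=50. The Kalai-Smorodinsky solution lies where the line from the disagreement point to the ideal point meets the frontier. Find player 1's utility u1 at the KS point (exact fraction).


Step 1: At the KS point, (u1-d1)/r1 = (u2-d2)/r2 = t and u1+u2 = 50
Step 2: u1 = d1 + r1*t and u2 = d2 + r2*t, so (d1 + r1*t) + (d2 + r2*t) = 50
Step 3: t = (50 - 0 - 0)/(18 + 39) = 50/57
Step 4: u1 = d1 + r1*t = 0 + 18 * 50/57 = 300/19
Step 5: (Check: u2 = d2 + r2*t = 650/19; u1+u2 = 300/19 + 650/19 = 50, on the frontier.)

300/19


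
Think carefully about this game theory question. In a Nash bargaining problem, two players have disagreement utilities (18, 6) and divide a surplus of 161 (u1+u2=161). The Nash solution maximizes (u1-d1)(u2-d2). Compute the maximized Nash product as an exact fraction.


Step 1: The Nash solution splits surplus symmetrically above the disagreement point
Step 2: u1 = (total + d1 - d2)/2 = (161 + 18 - 6)/2 = 173/2
Step 3: u2 = (total - d1 + d2)/2 = (161 - 18 + 6)/2 = 149/2
Step 4: Nash product = (173/2 - 18) * (149/2 - 6)
Step 5: = 137/2 * 137/2 = 18769/4

18769/4


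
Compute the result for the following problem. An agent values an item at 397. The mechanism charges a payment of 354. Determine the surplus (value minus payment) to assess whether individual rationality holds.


Step 1: Surplus = value - payment = 397 - 354 = 43
Step 2: IR is satisfied (surplus >= 0)

43


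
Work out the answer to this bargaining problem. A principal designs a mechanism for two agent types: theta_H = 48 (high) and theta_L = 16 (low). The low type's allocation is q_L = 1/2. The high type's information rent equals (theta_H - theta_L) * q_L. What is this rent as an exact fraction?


Step 1: theta_H - theta_L = 48 - 16 = 32
Step 2: Information rent = (theta_H - theta_L) * q_L
Step 3: = 32 * 1/2
Step 4: = 16

16


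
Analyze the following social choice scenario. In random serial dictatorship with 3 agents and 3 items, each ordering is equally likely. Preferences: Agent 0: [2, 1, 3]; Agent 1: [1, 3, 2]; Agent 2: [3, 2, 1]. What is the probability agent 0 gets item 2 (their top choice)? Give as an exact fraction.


Step 1: Agent 0 wants item 2
Step 2: There are 6 possible orderings of agents
Step 3: In 6 orderings, agent 0 gets item 2
Step 4: Probability = 6/6 = 1

1


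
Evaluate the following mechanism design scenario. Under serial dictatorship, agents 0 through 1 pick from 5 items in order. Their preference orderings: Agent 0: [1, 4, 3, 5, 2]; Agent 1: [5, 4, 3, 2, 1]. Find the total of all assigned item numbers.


Step 1: Agent 0 picks item 1
Step 2: Agent 1 picks item 5
Step 3: Sum = 1 + 5 = 6

6


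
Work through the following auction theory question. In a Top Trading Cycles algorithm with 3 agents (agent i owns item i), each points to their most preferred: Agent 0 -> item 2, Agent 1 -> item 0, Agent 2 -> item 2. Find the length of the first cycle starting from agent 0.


Step 1: Trace the pointer graph from agent 0: 0 -> 2 -> 2
Step 2: A cycle is detected when we revisit agent 2
Step 3: The cycle is: 2 -> 2
Step 4: Cycle length = 1

1


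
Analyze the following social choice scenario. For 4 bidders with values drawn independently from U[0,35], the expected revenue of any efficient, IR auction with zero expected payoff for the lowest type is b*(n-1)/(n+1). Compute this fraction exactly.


Step 1: By Revenue Equivalence, expected revenue = b*(n-1)/(n+1)
Step 2: Substituting n = 4, b = 35
Step 3: Revenue = 35*(4-1)/(4+1) = 35*3/5
Step 4: Revenue = 105/5 = 21

21


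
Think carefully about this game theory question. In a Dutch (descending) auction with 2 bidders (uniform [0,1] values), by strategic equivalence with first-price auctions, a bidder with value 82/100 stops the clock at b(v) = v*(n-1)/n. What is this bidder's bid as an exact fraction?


Step 1: Dutch auctions are strategically equivalent to first-price auctions
Step 2: The equilibrium bid is b(v) = v*(n-1)/n
Step 3: b = 41/50 * 1/2
Step 4: b = 41/100

41/100


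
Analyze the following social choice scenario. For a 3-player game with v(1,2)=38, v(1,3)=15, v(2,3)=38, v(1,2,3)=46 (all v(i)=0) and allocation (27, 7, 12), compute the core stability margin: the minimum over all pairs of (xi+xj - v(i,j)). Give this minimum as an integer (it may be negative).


Step 1: Slack for coalition (1,2): x1+x2 - v12 = 34 - 38 = -4
Step 2: Slack for coalition (1,3): x1+x3 - v13 = 39 - 15 = 24
Step 3: Slack for coalition (2,3): x2+x3 - v23 = 19 - 38 = -19
Step 4: Minimum slack = min(-4, 24, -19) = -19, attained by (2,3); coalition (2,3) can block (slack < 0), so the allocation is not in the core

-19


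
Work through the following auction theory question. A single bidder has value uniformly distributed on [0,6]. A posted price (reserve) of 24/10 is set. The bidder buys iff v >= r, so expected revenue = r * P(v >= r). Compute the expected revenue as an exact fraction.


Step 1: Posted price r = 12/5, value support [0,6]
Step 2: P(v >= r) = (6 - 12/5)/6 = 3/5
Step 3: Expected revenue = r * P(v >= r) = 12/5 * 3/5
Step 4: Revenue = 36/25

36/25


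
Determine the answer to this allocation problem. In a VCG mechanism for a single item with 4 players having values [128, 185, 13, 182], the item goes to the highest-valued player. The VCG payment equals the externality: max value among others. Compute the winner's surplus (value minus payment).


Step 1: The winner is the agent with the highest value: agent 1 with value 185
Step 2: Values of other agents: [128, 13, 182]
Step 3: VCG payment = max of others' values = 182
Step 4: Surplus = 185 - 182 = 3

3


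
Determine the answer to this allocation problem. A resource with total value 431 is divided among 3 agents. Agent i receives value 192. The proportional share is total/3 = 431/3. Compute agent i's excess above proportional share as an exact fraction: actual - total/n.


Step 1: Proportional share = 431/3
Step 2: Agent's actual allocation = 192
Step 3: Excess = 192 - 431/3 = 145/3

145/3


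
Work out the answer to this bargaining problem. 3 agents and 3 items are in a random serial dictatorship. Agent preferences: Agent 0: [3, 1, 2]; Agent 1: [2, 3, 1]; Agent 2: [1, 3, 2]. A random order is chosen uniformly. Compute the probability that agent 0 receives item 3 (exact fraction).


Step 1: Agent 0 wants item 3
Step 2: There are 6 possible orderings of agents
Step 3: In 6 orderings, agent 0 gets item 3
Step 4: Probability = 6/6 = 1

1


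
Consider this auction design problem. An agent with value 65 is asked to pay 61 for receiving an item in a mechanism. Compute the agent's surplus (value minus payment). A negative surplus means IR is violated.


Step 1: Surplus = value - payment = 65 - 61 = 4
Step 2: IR is satisfied (surplus >= 0)

4


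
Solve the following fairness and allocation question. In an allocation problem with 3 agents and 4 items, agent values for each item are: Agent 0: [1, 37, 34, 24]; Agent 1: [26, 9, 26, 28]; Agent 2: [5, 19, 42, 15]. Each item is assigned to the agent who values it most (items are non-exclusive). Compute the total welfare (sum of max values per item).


Step 1: For each item, find the maximum value among all agents.
Step 2: Item 0 -> Agent 1 (value 26)
Step 3: Item 1 -> Agent 0 (value 37)
Step 4: Item 2 -> Agent 2 (value 42)
Step 5: Item 3 -> Agent 1 (value 28)
Step 6: Total welfare = 26 + 37 + 42 + 28 = 133

133


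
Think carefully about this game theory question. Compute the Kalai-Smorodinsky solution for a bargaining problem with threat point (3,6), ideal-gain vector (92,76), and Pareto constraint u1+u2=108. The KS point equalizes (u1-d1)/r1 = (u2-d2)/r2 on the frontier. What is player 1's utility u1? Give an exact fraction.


Step 1: At the KS point, (u1-d1)/r1 = (u2-d2)/r2 = t and u1+u2 = 108
Step 2: u1 = d1 + r1*t and u2 = d2 + r2*t, so (d1 + r1*t) + (d2 + r2*t) = 108
Step 3: t = (108 - 3 - 6)/(92 + 76) = 99/168 = 33/56
Step 4: u1 = d1 + r1*t = 3 + 92 * 33/56 = 801/14
Step 5: (Check: u2 = d2 + r2*t = 711/14; u1+u2 = 801/14 + 711/14 = 108, on the frontier.)

801/14


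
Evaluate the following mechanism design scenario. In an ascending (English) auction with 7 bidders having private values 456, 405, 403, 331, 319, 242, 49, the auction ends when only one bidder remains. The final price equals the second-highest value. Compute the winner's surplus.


Step 1: Identify the highest value: 456
Step 2: Identify the second-highest value: 405
Step 3: The final price = second-highest value = 405
Step 4: Surplus = 456 - 405 = 51

51


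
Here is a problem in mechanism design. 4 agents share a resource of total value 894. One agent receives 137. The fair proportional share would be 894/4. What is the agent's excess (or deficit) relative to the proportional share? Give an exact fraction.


Step 1: Proportional share = 894/4 = 447/2
Step 2: Agent's actual allocation = 137
Step 3: Excess = 137 - 447/2 = -173/2

-173/2


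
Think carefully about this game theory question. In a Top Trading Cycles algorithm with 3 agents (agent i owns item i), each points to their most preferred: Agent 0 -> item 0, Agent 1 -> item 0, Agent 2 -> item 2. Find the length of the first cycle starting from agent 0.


Step 1: Trace the pointer graph from agent 0: 0 -> 0
Step 2: A cycle is detected when we revisit agent 0
Step 3: The cycle is: 0 -> 0
Step 4: Cycle length = 1

1


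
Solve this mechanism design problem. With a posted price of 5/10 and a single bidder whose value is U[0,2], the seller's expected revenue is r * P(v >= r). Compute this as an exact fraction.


Step 1: Posted price r = 1/2, value support [0,2]
Step 2: P(v >= r) = (2 - 1/2)/2 = 3/4
Step 3: Expected revenue = r * P(v >= r) = 1/2 * 3/4
Step 4: Revenue = 3/8

3/8


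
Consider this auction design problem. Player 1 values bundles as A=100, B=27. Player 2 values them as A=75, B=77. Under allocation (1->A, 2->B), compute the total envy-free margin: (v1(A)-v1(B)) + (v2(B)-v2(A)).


Step 1: Player 1's margin = v1(A) - v1(B) = 100 - 27 = 73
Step 2: Player 2's margin = v2(B) - v2(A) = 77 - 75 = 2
Step 3: Total margin = 73 + 2 = 75

75


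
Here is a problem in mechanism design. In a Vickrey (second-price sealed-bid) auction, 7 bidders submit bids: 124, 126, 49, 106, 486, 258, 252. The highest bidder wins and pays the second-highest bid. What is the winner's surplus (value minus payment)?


Step 1: Sort bids in descending order: 486, 258, 252, 126, 124, 106, 49
Step 2: The winning bid is the highest: 486
Step 3: The payment equals the second-highest bid: 258
Step 4: Surplus = winner's bid - payment = 486 - 258 = 228

228


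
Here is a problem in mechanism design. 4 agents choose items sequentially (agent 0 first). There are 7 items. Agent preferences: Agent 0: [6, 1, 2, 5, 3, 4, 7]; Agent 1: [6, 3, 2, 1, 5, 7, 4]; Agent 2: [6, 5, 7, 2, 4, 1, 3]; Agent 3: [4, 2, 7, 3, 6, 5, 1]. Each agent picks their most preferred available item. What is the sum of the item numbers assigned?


Step 1: Agent 0 picks item 6
Step 2: Agent 1 picks item 3
Step 3: Agent 2 picks item 5
Step 4: Agent 3 picks item 4
Step 5: Sum = 6 + 3 + 5 + 4 = 18

18


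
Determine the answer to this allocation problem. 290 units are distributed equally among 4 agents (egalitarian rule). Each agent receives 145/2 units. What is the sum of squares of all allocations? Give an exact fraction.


Step 1: Each agent's share = 290/4 = 145/2
Step 2: Square of each share = (145/2)^2 = 21025/4
Step 3: Sum of squares = 4 * 21025/4 = 21025

21025


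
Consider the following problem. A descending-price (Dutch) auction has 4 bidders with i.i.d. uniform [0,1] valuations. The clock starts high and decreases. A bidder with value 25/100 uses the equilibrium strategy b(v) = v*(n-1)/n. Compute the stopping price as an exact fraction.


Step 1: Dutch auctions are strategically equivalent to first-price auctions
Step 2: The equilibrium bid is b(v) = v*(n-1)/n
Step 3: b = 1/4 * 3/4
Step 4: b = 3/16

3/16


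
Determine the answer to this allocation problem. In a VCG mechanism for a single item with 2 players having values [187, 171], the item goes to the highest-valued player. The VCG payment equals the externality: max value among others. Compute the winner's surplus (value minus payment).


Step 1: The winner is the agent with the highest value: agent 0 with value 187
Step 2: Values of other agents: [171]
Step 3: VCG payment = max of others' values = 171
Step 4: Surplus = 187 - 171 = 16

16


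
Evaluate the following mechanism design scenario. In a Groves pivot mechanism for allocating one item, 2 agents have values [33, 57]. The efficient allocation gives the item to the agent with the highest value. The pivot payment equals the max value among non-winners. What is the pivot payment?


Step 1: The efficient winner is agent 1 with value 57
Step 2: Other agents' values: [33]
Step 3: Pivot payment = max(others) = 33
Step 4: The winner pays 33

33


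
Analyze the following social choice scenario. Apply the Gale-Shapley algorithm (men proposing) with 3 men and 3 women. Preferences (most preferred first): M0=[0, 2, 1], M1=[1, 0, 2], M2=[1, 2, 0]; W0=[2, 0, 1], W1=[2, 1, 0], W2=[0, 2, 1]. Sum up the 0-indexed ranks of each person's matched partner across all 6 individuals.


Step 1: Run Gale-Shapley (men propose, women hold best offer):
  M0 proposes to W0; she accepts
  M1 proposes to W1; she accepts
  M2 proposes to W1; she switches from M1
  M1 proposes to W0; rejected
  M1 proposes to W2; she accepts
Step 2: Final matching: W0-M0, W1-M2, W2-M1
Step 3: 0-indexed ranks (man's rank of his match, then woman's): 0 + 1 + 0 + 0 + 2 + 2
Step 4: Total rank sum = 5

5


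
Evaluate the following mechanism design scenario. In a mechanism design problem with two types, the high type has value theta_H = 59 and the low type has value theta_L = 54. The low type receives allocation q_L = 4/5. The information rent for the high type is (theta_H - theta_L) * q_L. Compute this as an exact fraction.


Step 1: theta_H - theta_L = 59 - 54 = 5
Step 2: Information rent = (theta_H - theta_L) * q_L
Step 3: = 5 * 4/5
Step 4: = 4

4


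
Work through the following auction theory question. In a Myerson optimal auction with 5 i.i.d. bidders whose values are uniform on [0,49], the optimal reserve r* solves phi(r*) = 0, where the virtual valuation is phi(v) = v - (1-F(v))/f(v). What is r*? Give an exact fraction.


Step 1: For U[0,49], F(v) = v/49 and f(v) = 1/49
Step 2: phi(v) = v - (1 - v/49)/(1/49) = v - (49 - v) = 2v - 49
Step 3: Set phi(r*) = 0: 2r* - 49 = 0
Step 4: r* = 49/2 (the number of bidders n = 5 does not enter)

49/2


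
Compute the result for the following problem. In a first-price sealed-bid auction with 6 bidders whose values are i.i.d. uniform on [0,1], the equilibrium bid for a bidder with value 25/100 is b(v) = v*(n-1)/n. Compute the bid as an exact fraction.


Step 1: The symmetric BNE bidding function is b(v) = v * (n-1) / n
Step 2: Substitute v = 1/4 and n = 6
Step 3: b = 1/4 * 5/6
Step 4: b = 5/24

5/24


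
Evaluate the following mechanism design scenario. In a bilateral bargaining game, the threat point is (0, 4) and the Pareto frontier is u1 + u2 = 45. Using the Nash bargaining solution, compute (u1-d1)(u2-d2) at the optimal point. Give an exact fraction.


Step 1: The Nash solution splits surplus symmetrically above the disagreement point
Step 2: u1 = (total + d1 - d2)/2 = (45 + 0 - 4)/2 = 41/2
Step 3: u2 = (total - d1 + d2)/2 = (45 - 0 + 4)/2 = 49/2
Step 4: Nash product = (41/2 - 0) * (49/2 - 4)
Step 5: = 41/2 * 41/2 = 1681/4

1681/4


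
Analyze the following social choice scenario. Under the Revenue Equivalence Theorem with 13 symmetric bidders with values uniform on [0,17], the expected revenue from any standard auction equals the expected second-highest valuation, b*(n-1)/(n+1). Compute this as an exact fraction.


Step 1: By Revenue Equivalence, expected revenue = b*(n-1)/(n+1)
Step 2: Substituting n = 13, b = 17
Step 3: Revenue = 17*(13-1)/(13+1) = 17*12/14
Step 4: Revenue = 204/14 = 102/7

102/7


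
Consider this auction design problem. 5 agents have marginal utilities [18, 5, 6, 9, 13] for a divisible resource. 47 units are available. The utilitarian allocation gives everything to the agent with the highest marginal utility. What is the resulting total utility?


Step 1: The marginal utilities are [18, 5, 6, 9, 13]
Step 2: The highest marginal utility is 18
Step 3: All 47 units go to that agent
Step 4: Total utility = 18 * 47 = 846

846


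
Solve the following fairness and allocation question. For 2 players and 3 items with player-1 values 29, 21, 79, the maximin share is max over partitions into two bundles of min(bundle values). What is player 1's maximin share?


Step 1: Item values = 29, 21, 79
Step 2: Enumerate all 2-bundle partitions and take the smaller bundle:
  Partition 1: {29} vs {21,79} -> bundles 29, 100; min = 29
  Partition 2: {21} vs {29,79} -> bundles 21, 108; min = 21
  Partition 3: {79} vs {29,21} -> bundles 79, 50; min = 50
Step 3: MMS = max(29, 21, 50) = 50

50


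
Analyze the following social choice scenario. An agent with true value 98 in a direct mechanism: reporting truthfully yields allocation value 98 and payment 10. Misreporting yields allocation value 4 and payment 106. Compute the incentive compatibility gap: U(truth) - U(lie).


Step 1: U(truth) = value - payment = 98 - 10 = 88
Step 2: U(lie) = allocation - payment = 4 - 106 = -102
Step 3: IC gap = 88 - (-102) = 190

190


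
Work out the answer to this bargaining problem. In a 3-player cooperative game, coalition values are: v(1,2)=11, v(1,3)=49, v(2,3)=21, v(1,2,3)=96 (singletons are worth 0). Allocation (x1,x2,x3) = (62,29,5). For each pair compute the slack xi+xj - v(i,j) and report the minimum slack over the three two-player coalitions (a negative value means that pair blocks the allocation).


Step 1: Slack for coalition (1,2): x1+x2 - v12 = 91 - 11 = 80
Step 2: Slack for coalition (1,3): x1+x3 - v13 = 67 - 49 = 18
Step 3: Slack for coalition (2,3): x2+x3 - v23 = 34 - 21 = 13
Step 4: Minimum slack = min(80, 18, 13) = 13, attained by (2,3); no pair can gain by deviating, so the allocation is in the core

13


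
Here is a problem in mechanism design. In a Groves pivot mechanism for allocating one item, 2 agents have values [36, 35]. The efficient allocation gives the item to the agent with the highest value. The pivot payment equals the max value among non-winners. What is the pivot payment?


Step 1: The efficient winner is agent 0 with value 36
Step 2: Other agents' values: [35]
Step 3: Pivot payment = max(others) = 35
Step 4: The winner pays 35

35


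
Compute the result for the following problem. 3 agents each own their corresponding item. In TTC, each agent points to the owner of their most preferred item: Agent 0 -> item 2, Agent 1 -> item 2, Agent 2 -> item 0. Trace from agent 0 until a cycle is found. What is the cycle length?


Step 1: Trace the pointer graph from agent 0: 0 -> 2 -> 0
Step 2: A cycle is detected when we revisit agent 0
Step 3: The cycle is: 0 -> 2 -> 0
Step 4: Cycle length = 2

2


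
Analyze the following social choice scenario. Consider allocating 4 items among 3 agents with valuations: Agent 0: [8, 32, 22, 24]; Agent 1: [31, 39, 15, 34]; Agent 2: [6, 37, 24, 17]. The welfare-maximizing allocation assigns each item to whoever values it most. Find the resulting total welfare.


Step 1: For each item, find the maximum value among all agents.
Step 2: Item 0 -> Agent 1 (value 31)
Step 3: Item 1 -> Agent 1 (value 39)
Step 4: Item 2 -> Agent 2 (value 24)
Step 5: Item 3 -> Agent 1 (value 34)
Step 6: Total welfare = 31 + 39 + 24 + 34 = 128

128


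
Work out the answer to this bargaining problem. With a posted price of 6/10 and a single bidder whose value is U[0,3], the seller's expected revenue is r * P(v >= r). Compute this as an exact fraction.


Step 1: Posted price r = 3/5, value support [0,3]
Step 2: P(v >= r) = (3 - 3/5)/3 = 4/5
Step 3: Expected revenue = r * P(v >= r) = 3/5 * 4/5
Step 4: Revenue = 12/25

12/25


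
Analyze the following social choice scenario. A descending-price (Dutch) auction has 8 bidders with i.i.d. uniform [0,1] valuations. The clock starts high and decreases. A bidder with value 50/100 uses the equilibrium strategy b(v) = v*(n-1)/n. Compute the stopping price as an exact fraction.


Step 1: Dutch auctions are strategically equivalent to first-price auctions
Step 2: The equilibrium bid is b(v) = v*(n-1)/n
Step 3: b = 1/2 * 7/8
Step 4: b = 7/16

7/16
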